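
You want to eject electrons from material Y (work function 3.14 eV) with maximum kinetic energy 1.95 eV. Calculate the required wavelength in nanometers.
243.58 nm

From Einstein's equation: KE_max = hc/λ - φ

Rearranging for λ:
hc/λ = KE_max + φ
λ = hc/(KE_max + φ)

Required photon energy:
E_photon = KE_max + φ = 1.95 + 3.14 = 5.09 eV

Required wavelength:
λ = hc/E_photon = (6.626×10⁻³⁴)(3×10⁸) / (5.09 × 1.602×10⁻¹⁹)
λ = 243.58 nm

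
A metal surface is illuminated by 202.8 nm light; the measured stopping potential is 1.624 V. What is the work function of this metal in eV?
4.49 eV

The stopping potential gives the maximum kinetic energy: KE_max = eV_s = 1.624 eV

From Einstein's photoelectric equation: KE_max = hc/λ - φ
Rearranging: φ = hc/λ - KE_max

Calculate photon energy:
E_photon = hc/λ = (6.626×10⁻³⁴ J·s)(3×10⁸ m/s) / (202.8×10⁻⁹ m) = 6.1136 eV

Therefore:
φ = 6.1136 - 1.624 = 4.49 eV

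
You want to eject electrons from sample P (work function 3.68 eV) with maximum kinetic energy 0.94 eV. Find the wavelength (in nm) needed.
268.36 nm

From Einstein's equation: KE_max = hc/λ - φ

Rearranging for λ:
hc/λ = KE_max + φ
λ = hc/(KE_max + φ)

Required photon energy:
E_photon = KE_max + φ = 0.94 + 3.68 = 4.62 eV

Required wavelength:
λ = hc/E_photon = (6.626×10⁻³⁴)(3×10⁸) / (4.62 × 1.602×10⁻¹⁹)
λ = 268.36 nm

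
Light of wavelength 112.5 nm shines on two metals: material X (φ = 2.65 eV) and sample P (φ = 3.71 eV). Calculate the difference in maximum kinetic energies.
1.0600 eV

Using KE_max = hc/λ - φ for each metal:

Photon energy: E = hc/λ = 11.0208 eV

For material X (φ₁ = 2.65 eV):
KE₁ = E - φ₁ = 11.0208 - 2.65 = 8.3708 eV

For sample P (φ₂ = 3.71 eV):
KE₂ = E - φ₂ = 11.0208 - 3.71 = 7.3108 eV

Difference:
ΔKE = KE₁ - KE₂ = 8.3708 - 7.3108 = 1.0600 eV

Note: The difference equals the difference in work functions: 3.71 - 2.65 = 1.06 eV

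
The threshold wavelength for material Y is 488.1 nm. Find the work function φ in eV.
2.54 eV

At the threshold wavelength, photon energy equals work function:
φ = hc/λ₀

Calculating:
φ = (6.626×10⁻³⁴ J·s)(3×10⁸ m/s) / (488.1×10⁻⁹ m)
φ = 2.54 eV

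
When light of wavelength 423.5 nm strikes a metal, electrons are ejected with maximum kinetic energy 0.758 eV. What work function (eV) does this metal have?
2.17 eV

From Einstein's photoelectric equation: KE_max = hf - φ = hc/λ - φ

Rearranging for φ:
φ = hc/λ - KE_max

Calculate photon energy:
E_photon = hc/λ = 2.9276 eV

Therefore:
φ = 2.9276 - 0.758 = 2.17 eV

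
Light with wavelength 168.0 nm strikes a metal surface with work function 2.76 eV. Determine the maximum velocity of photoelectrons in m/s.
1.2748e+06 m/s

First, find the maximum kinetic energy:
E_photon = hc/λ = 7.3800 eV
KE_max = E_photon - φ = 7.3800 - 2.76 = 4.6200 eV

Convert to Joules: KE_max = 4.6200 × 1.602×10⁻¹⁹ J = 7.4021e-19 J

Then use KE = ½mv² to find velocity:
v = √(2·KE/m) = √(2 × 7.4021e-19 J / 9.109e-31 kg)
v = 1.2748e+06 m/s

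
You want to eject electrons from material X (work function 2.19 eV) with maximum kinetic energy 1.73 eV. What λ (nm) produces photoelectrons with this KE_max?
316.29 nm

From Einstein's equation: KE_max = hc/λ - φ

Rearranging for λ:
hc/λ = KE_max + φ
λ = hc/(KE_max + φ)

Required photon energy:
E_photon = KE_max + φ = 1.73 + 2.19 = 3.92 eV

Required wavelength:
λ = hc/E_photon = (6.626×10⁻³⁴)(3×10⁸) / (3.92 × 1.602×10⁻¹⁹)
λ = 316.29 nm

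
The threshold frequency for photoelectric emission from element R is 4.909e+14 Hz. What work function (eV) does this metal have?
2.03 eV

At the threshold frequency, photon energy equals work function:
φ = hf₀

Calculating:
φ = (6.626×10⁻³⁴ J·s)(4.909e+14 Hz)
φ = 2.03 eV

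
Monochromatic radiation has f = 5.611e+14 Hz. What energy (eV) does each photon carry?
2.3205 eV

Using E = hf:

E = hf = (6.626×10⁻³⁴ J·s)(5.611e+14 Hz)
E = 2.3205 eV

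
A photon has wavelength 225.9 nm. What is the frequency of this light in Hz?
1.3271e+15 Hz

Using the wave equation: c = fλ

Solving for frequency:
f = c/λ = (3×10⁸ m/s) / (225.9×10⁻⁹ m)
f = 1.3271e+15 Hz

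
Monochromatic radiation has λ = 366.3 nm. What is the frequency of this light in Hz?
8.1843e+14 Hz

Using the wave equation: c = fλ

Solving for frequency:
f = c/λ = (3×10⁸ m/s) / (366.3×10⁻⁹ m)
f = 8.1843e+14 Hz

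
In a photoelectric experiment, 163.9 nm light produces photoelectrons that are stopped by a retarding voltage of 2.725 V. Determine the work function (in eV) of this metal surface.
4.84 eV

The stopping potential gives the maximum kinetic energy: KE_max = eV_s = 2.725 eV

From Einstein's photoelectric equation: KE_max = hc/λ - φ
Rearranging: φ = hc/λ - KE_max

Calculate photon energy:
E_photon = hc/λ = (6.626×10⁻³⁴ J·s)(3×10⁸ m/s) / (163.9×10⁻⁹ m) = 7.5646 eV

Therefore:
φ = 7.5646 - 2.725 = 4.84 eV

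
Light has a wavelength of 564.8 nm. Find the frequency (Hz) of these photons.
5.3079e+14 Hz

Using the wave equation: c = fλ

Solving for frequency:
f = c/λ = (3×10⁸ m/s) / (564.8×10⁻⁹ m)
f = 5.3079e+14 Hz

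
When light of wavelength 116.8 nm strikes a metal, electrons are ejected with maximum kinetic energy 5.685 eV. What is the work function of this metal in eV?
4.93 eV

From Einstein's photoelectric equation: KE_max = hf - φ = hc/λ - φ

Rearranging for φ:
φ = hc/λ - KE_max

Calculate photon energy:
E_photon = hc/λ = 10.6151 eV

Therefore:
φ = 10.6151 - 5.685 = 4.93 eV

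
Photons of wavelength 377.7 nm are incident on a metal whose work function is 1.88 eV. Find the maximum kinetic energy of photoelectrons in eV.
1.4026 eV

Using Einstein's photoelectric equation: KE_max = hf - φ = hc/λ - φ

First, calculate the photon energy:
E_photon = hc/λ = (6.626×10⁻³⁴ J·s)(3×10⁸ m/s) / (377.7×10⁻⁹ m)
E_photon = 3.2826 eV

Then, the maximum kinetic energy:
KE_max = E_photon - φ = 3.2826 eV - 1.88 eV = 1.4026 eV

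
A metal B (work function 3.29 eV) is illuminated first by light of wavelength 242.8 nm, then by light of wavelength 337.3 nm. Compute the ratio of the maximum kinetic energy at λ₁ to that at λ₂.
4.7084

Using Einstein's equation: KE_max = hc/λ - φ

For λ₁ = 242.8 nm:
E₁ = hc/λ₁ = 5.1064 eV
KE₁ = E₁ - φ = 5.1064 - 3.29 = 1.8164 eV

For λ₂ = 337.3 nm:
E₂ = hc/λ₂ = 3.6758 eV
KE₂ = E₂ - φ = 3.6758 - 3.29 = 0.3858 eV

Ratio: KE₁/KE₂ = 1.8164/0.3858 = 4.7084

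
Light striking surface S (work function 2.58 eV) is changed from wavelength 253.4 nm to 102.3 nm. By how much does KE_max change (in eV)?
7.2268 eV

Using Einstein's equation: KE_max = hc/λ - φ

For λ₁ = 253.4 nm:
KE₁ = hc/λ₁ - φ = 4.8928 - 2.58 = 2.3128 eV

For λ₂ = 102.3 nm:
KE₂ = hc/λ₂ - φ = 12.1197 - 2.58 = 9.5397 eV

Change in KE:
ΔKE = KE₂ - KE₁ = 9.5397 - 2.3128 = 7.2268 eV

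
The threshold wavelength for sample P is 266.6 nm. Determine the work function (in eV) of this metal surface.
4.65 eV

At the threshold wavelength, photon energy equals work function:
φ = hc/λ₀

Calculating:
φ = (6.626×10⁻³⁴ J·s)(3×10⁸ m/s) / (266.6×10⁻⁹ m)
φ = 4.65 eV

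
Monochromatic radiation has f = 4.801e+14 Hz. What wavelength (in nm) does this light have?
624.44 nm

Using the wave equation: c = fλ

Solving for wavelength:
λ = c/f = (3×10⁸ m/s) / (4.801e+14 Hz)
λ = 624.44 nm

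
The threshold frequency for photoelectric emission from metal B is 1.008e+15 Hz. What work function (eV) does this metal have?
4.17 eV

At the threshold frequency, photon energy equals work function:
φ = hf₀

Calculating:
φ = (6.626×10⁻³⁴ J·s)(1.008e+15 Hz)
φ = 4.17 eV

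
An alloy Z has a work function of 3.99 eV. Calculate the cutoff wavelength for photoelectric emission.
310.74 nm

The threshold wavelength is when the photon energy equals the work function:
hc/λ₀ = φ

Solving for λ₀:
λ₀ = hc/φ = (6.626×10⁻³⁴ J·s)(3×10⁸ m/s) / (3.99 eV × 1.602×10⁻¹⁹ J/eV)
λ₀ = 310.74 nm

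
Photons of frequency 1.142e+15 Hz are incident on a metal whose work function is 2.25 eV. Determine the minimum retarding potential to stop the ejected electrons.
2.4729 V

The stopping potential V_s satisfies: eV_s = KE_max

First, find KE_max using Einstein's equation:
E_photon = hf = (6.626×10⁻³⁴ J·s)(1.142e+15 Hz) = 4.7229 eV
KE_max = E_photon - φ = 4.7229 - 2.25 = 2.4729 eV

Since eV_s = KE_max:
V_s = KE_max/e = 2.4729 V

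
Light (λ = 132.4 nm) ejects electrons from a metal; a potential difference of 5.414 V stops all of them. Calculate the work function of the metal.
3.95 eV

The stopping potential gives the maximum kinetic energy: KE_max = eV_s = 5.414 eV

From Einstein's photoelectric equation: KE_max = hc/λ - φ
Rearranging: φ = hc/λ - KE_max

Calculate photon energy:
E_photon = hc/λ = (6.626×10⁻³⁴ J·s)(3×10⁸ m/s) / (132.4×10⁻⁹ m) = 9.3644 eV

Therefore:
φ = 9.3644 - 5.414 = 3.95 eV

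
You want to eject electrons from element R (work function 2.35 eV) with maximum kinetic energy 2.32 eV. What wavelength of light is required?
265.49 nm

From Einstein's equation: KE_max = hc/λ - φ

Rearranging for λ:
hc/λ = KE_max + φ
λ = hc/(KE_max + φ)

Required photon energy:
E_photon = KE_max + φ = 2.32 + 2.35 = 4.67 eV

Required wavelength:
λ = hc/E_photon = (6.626×10⁻³⁴)(3×10⁸) / (4.67 × 1.602×10⁻¹⁹)
λ = 265.49 nm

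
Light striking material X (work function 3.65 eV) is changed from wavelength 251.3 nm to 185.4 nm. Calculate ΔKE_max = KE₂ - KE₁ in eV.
1.7537 eV

Using Einstein's equation: KE_max = hc/λ - φ

For λ₁ = 251.3 nm:
KE₁ = hc/λ₁ - φ = 4.9337 - 3.65 = 1.2837 eV

For λ₂ = 185.4 nm:
KE₂ = hc/λ₂ - φ = 6.6874 - 3.65 = 3.0374 eV

Change in KE:
ΔKE = KE₂ - KE₁ = 3.0374 - 1.2837 = 1.7537 eV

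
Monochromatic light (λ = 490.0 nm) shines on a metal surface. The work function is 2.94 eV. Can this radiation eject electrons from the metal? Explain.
No

For photoemission, the photon energy must exceed the work function.

Photon energy: E = hc/λ = 2.5303 eV
Work function: φ = 2.94 eV

Since E_photon (2.5303 eV) < φ (2.94 eV), photoemission will NOT occur.
The threshold wavelength is λ₀ = hc/φ = 421.7 nm.
Since 490.0 nm > 421.7 nm, the photons lack sufficient energy.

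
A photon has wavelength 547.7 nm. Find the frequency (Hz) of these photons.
5.4737e+14 Hz

Using the wave equation: c = fλ

Solving for frequency:
f = c/λ = (3×10⁸ m/s) / (547.7×10⁻⁹ m)
f = 5.4737e+14 Hz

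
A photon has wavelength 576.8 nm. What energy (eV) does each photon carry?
2.1495 eV

Using E = hf = hc/λ:

E = hc/λ = (6.626×10⁻³⁴ J·s)(3×10⁸ m/s) / (576.8×10⁻⁹ m)
E = 2.1495 eV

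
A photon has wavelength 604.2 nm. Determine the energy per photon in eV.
2.0520 eV

Using E = hf = hc/λ:

E = hc/λ = (6.626×10⁻³⁴ J·s)(3×10⁸ m/s) / (604.2×10⁻⁹ m)
E = 2.0520 eV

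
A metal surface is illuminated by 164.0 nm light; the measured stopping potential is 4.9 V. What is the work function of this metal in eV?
2.66 eV

The stopping potential gives the maximum kinetic energy: KE_max = eV_s = 4.9 eV

From Einstein's photoelectric equation: KE_max = hc/λ - φ
Rearranging: φ = hc/λ - KE_max

Calculate photon energy:
E_photon = hc/λ = (6.626×10⁻³⁴ J·s)(3×10⁸ m/s) / (164.0×10⁻⁹ m) = 7.5600 eV

Therefore:
φ = 7.5600 - 4.9 = 2.66 eV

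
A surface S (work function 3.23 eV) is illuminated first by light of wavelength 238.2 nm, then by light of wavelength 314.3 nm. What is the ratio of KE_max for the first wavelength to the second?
2.7632

Using Einstein's equation: KE_max = hc/λ - φ

For λ₁ = 238.2 nm:
E₁ = hc/λ₁ = 5.2050 eV
KE₁ = E₁ - φ = 5.2050 - 3.23 = 1.9750 eV

For λ₂ = 314.3 nm:
E₂ = hc/λ₂ = 3.9448 eV
KE₂ = E₂ - φ = 3.9448 - 3.23 = 0.7148 eV

Ratio: KE₁/KE₂ = 1.9750/0.7148 = 2.7632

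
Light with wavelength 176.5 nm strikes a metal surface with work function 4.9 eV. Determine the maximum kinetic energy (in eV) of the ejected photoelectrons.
2.1246 eV

Using Einstein's photoelectric equation: KE_max = hf - φ = hc/λ - φ

First, calculate the photon energy:
E_photon = hc/λ = (6.626×10⁻³⁴ J·s)(3×10⁸ m/s) / (176.5×10⁻⁹ m)
E_photon = 7.0246 eV

Then, the maximum kinetic energy:
KE_max = E_photon - φ = 7.0246 eV - 4.9 eV = 2.1246 eV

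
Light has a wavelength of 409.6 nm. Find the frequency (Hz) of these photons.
7.3192e+14 Hz

Using the wave equation: c = fλ

Solving for frequency:
f = c/λ = (3×10⁸ m/s) / (409.6×10⁻⁹ m)
f = 7.3192e+14 Hz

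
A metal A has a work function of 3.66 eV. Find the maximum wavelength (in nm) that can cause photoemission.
338.75 nm

The threshold wavelength is when the photon energy equals the work function:
hc/λ₀ = φ

Solving for λ₀:
λ₀ = hc/φ = (6.626×10⁻³⁴ J·s)(3×10⁸ m/s) / (3.66 eV × 1.602×10⁻¹⁹ J/eV)
λ₀ = 338.75 nm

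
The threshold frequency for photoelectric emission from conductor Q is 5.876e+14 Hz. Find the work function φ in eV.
2.43 eV

At the threshold frequency, photon energy equals work function:
φ = hf₀

Calculating:
φ = (6.626×10⁻³⁴ J·s)(5.876e+14 Hz)
φ = 2.43 eV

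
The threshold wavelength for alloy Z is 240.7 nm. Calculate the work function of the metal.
5.15 eV

At the threshold wavelength, photon energy equals work function:
φ = hc/λ₀

Calculating:
φ = (6.626×10⁻³⁴ J·s)(3×10⁸ m/s) / (240.7×10⁻⁹ m)
φ = 5.15 eV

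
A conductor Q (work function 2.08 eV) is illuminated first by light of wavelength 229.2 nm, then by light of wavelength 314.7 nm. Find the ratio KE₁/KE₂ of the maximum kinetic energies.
1.7903

Using Einstein's equation: KE_max = hc/λ - φ

For λ₁ = 229.2 nm:
E₁ = hc/λ₁ = 5.4094 eV
KE₁ = E₁ - φ = 5.4094 - 2.08 = 3.3294 eV

For λ₂ = 314.7 nm:
E₂ = hc/λ₂ = 3.9398 eV
KE₂ = E₂ - φ = 3.9398 - 2.08 = 1.8598 eV

Ratio: KE₁/KE₂ = 3.3294/1.8598 = 1.7903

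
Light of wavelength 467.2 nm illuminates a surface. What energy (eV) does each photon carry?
2.6538 eV

Using E = hf = hc/λ:

E = hc/λ = (6.626×10⁻³⁴ J·s)(3×10⁸ m/s) / (467.2×10⁻⁹ m)
E = 2.6538 eV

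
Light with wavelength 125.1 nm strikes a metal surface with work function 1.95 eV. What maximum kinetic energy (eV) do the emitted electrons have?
7.9608 eV

Using Einstein's photoelectric equation: KE_max = hf - φ = hc/λ - φ

First, calculate the photon energy:
E_photon = hc/λ = (6.626×10⁻³⁴ J·s)(3×10⁸ m/s) / (125.1×10⁻⁹ m)
E_photon = 9.9108 eV

Then, the maximum kinetic energy:
KE_max = E_photon - φ = 9.9108 eV - 1.95 eV = 7.9608 eV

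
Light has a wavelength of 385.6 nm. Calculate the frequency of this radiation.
7.7747e+14 Hz

Using the wave equation: c = fλ

Solving for frequency:
f = c/λ = (3×10⁸ m/s) / (385.6×10⁻⁹ m)
f = 7.7747e+14 Hz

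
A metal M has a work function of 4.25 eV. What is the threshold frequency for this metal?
1.0276e+15 Hz

The threshold frequency is when the photon energy equals the work function:
hf₀ = φ

Solving for f₀:
f₀ = φ/h = (4.25 eV × 1.602×10⁻¹⁹ J/eV) / (6.626×10⁻³⁴ J·s)
f₀ = 1.0276e+15 Hz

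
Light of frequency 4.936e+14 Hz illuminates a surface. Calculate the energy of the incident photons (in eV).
2.0414 eV

Using E = hf:

E = hf = (6.626×10⁻³⁴ J·s)(4.936e+14 Hz)
E = 2.0414 eV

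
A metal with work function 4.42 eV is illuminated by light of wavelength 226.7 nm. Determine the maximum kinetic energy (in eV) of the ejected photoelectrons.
1.0491 eV

Using Einstein's photoelectric equation: KE_max = hf - φ = hc/λ - φ

First, calculate the photon energy:
E_photon = hc/λ = (6.626×10⁻³⁴ J·s)(3×10⁸ m/s) / (226.7×10⁻⁹ m)
E_photon = 5.4691 eV

Then, the maximum kinetic energy:
KE_max = E_photon - φ = 5.4691 eV - 4.42 eV = 1.0491 eV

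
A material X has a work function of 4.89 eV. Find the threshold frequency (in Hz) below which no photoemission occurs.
1.1824e+15 Hz

The threshold frequency is when the photon energy equals the work function:
hf₀ = φ

Solving for f₀:
f₀ = φ/h = (4.89 eV × 1.602×10⁻¹⁹ J/eV) / (6.626×10⁻³⁴ J·s)
f₀ = 1.1824e+15 Hz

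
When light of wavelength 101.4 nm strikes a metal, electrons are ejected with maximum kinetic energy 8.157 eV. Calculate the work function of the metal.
4.07 eV

From Einstein's photoelectric equation: KE_max = hf - φ = hc/λ - φ

Rearranging for φ:
φ = hc/λ - KE_max

Calculate photon energy:
E_photon = hc/λ = 12.2272 eV

Therefore:
φ = 12.2272 - 8.157 = 4.07 eV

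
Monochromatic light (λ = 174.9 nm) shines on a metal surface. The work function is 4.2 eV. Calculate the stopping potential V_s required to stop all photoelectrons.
2.8889 V

The stopping potential V_s satisfies: eV_s = KE_max

First, find KE_max using Einstein's equation:
E_photon = hc/λ = 7.0889 eV
KE_max = E_photon - φ = 7.0889 - 4.2 = 2.8889 eV

Since eV_s = KE_max:
V_s = KE_max/e = 2.8889 V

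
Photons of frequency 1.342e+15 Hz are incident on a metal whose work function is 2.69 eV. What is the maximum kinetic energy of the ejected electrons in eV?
2.8601 eV

Using Einstein's photoelectric equation: KE_max = hf - φ

First, calculate the photon energy:
E_photon = hf = (6.626×10⁻³⁴ J·s)(1.342e+15 Hz)
E_photon = 5.5501 eV

Then, the maximum kinetic energy:
KE_max = E_photon - φ = 5.5501 eV - 2.69 eV = 2.8601 eV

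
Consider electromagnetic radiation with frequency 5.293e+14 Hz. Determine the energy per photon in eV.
2.1890 eV

Using E = hf:

E = hf = (6.626×10⁻³⁴ J·s)(5.293e+14 Hz)
E = 2.1890 eV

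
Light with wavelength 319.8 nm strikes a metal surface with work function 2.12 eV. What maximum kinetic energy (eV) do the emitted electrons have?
1.7569 eV

Using Einstein's photoelectric equation: KE_max = hf - φ = hc/λ - φ

First, calculate the photon energy:
E_photon = hc/λ = (6.626×10⁻³⁴ J·s)(3×10⁸ m/s) / (319.8×10⁻⁹ m)
E_photon = 3.8769 eV

Then, the maximum kinetic energy:
KE_max = E_photon - φ = 3.8769 eV - 2.12 eV = 1.7569 eV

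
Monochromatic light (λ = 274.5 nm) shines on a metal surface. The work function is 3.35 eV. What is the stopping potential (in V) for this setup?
1.1667 V

The stopping potential V_s satisfies: eV_s = KE_max

First, find KE_max using Einstein's equation:
E_photon = hc/λ = 4.5167 eV
KE_max = E_photon - φ = 4.5167 - 3.35 = 1.1667 eV

Since eV_s = KE_max:
V_s = KE_max/e = 1.1667 V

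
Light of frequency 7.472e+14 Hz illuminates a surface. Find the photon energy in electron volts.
3.0902 eV

Using E = hf:

E = hf = (6.626×10⁻³⁴ J·s)(7.472e+14 Hz)
E = 3.0902 eV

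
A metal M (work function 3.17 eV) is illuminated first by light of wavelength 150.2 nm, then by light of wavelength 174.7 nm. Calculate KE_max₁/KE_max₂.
1.2948

Using Einstein's equation: KE_max = hc/λ - φ

For λ₁ = 150.2 nm:
E₁ = hc/λ₁ = 8.2546 eV
KE₁ = E₁ - φ = 8.2546 - 3.17 = 5.0846 eV

For λ₂ = 174.7 nm:
E₂ = hc/λ₂ = 7.0970 eV
KE₂ = E₂ - φ = 7.0970 - 3.17 = 3.9270 eV

Ratio: KE₁/KE₂ = 5.0846/3.9270 = 1.2948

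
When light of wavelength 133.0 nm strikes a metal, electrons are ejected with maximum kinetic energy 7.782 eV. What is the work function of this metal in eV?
1.54 eV

From Einstein's photoelectric equation: KE_max = hf - φ = hc/λ - φ

Rearranging for φ:
φ = hc/λ - KE_max

Calculate photon energy:
E_photon = hc/λ = 9.3221 eV

Therefore:
φ = 9.3221 - 7.782 = 1.54 eV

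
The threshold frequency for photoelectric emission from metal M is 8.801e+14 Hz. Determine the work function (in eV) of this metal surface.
3.64 eV

At the threshold frequency, photon energy equals work function:
φ = hf₀

Calculating:
φ = (6.626×10⁻³⁴ J·s)(8.801e+14 Hz)
φ = 3.64 eV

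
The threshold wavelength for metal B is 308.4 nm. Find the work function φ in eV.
4.02 eV

At the threshold wavelength, photon energy equals work function:
φ = hc/λ₀

Calculating:
φ = (6.626×10⁻³⁴ J·s)(3×10⁸ m/s) / (308.4×10⁻⁹ m)
φ = 4.02 eV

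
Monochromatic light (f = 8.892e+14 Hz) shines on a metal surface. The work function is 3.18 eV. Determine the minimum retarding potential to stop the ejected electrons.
0.4974 V

The stopping potential V_s satisfies: eV_s = KE_max

First, find KE_max using Einstein's equation:
E_photon = hf = (6.626×10⁻³⁴ J·s)(8.892e+14 Hz) = 3.6774 eV
KE_max = E_photon - φ = 3.6774 - 3.18 = 0.4974 eV

Since eV_s = KE_max:
V_s = KE_max/e = 0.4974 V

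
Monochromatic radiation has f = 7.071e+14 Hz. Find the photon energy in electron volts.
2.9243 eV

Using E = hf:

E = hf = (6.626×10⁻³⁴ J·s)(7.071e+14 Hz)
E = 2.9243 eV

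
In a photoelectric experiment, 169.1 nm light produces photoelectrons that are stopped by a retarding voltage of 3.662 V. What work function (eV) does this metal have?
3.67 eV

The stopping potential gives the maximum kinetic energy: KE_max = eV_s = 3.662 eV

From Einstein's photoelectric equation: KE_max = hc/λ - φ
Rearranging: φ = hc/λ - KE_max

Calculate photon energy:
E_photon = hc/λ = (6.626×10⁻³⁴ J·s)(3×10⁸ m/s) / (169.1×10⁻⁹ m) = 7.3320 eV

Therefore:
φ = 7.3320 - 3.662 = 3.67 eV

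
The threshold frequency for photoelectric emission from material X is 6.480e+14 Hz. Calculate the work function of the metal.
2.68 eV

At the threshold frequency, photon energy equals work function:
φ = hf₀

Calculating:
φ = (6.626×10⁻³⁴ J·s)(6.480e+14 Hz)
φ = 2.68 eV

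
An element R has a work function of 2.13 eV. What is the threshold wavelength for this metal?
582.09 nm

The threshold wavelength is when the photon energy equals the work function:
hc/λ₀ = φ

Solving for λ₀:
λ₀ = hc/φ = (6.626×10⁻³⁴ J·s)(3×10⁸ m/s) / (2.13 eV × 1.602×10⁻¹⁹ J/eV)
λ₀ = 582.09 nm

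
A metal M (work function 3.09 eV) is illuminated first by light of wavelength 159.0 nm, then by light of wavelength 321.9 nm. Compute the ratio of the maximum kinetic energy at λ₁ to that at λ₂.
6.1811

Using Einstein's equation: KE_max = hc/λ - φ

For λ₁ = 159.0 nm:
E₁ = hc/λ₁ = 7.7977 eV
KE₁ = E₁ - φ = 7.7977 - 3.09 = 4.7077 eV

For λ₂ = 321.9 nm:
E₂ = hc/λ₂ = 3.8516 eV
KE₂ = E₂ - φ = 3.8516 - 3.09 = 0.7616 eV

Ratio: KE₁/KE₂ = 4.7077/0.7616 = 6.1811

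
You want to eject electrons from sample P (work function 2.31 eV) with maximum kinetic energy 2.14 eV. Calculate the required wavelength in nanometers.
278.62 nm

From Einstein's equation: KE_max = hc/λ - φ

Rearranging for λ:
hc/λ = KE_max + φ
λ = hc/(KE_max + φ)

Required photon energy:
E_photon = KE_max + φ = 2.14 + 2.31 = 4.45 eV

Required wavelength:
λ = hc/E_photon = (6.626×10⁻³⁴)(3×10⁸) / (4.45 × 1.602×10⁻¹⁹)
λ = 278.62 nm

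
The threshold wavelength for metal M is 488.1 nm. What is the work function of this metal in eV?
2.54 eV

At the threshold wavelength, photon energy equals work function:
φ = hc/λ₀

Calculating:
φ = (6.626×10⁻³⁴ J·s)(3×10⁸ m/s) / (488.1×10⁻⁹ m)
φ = 2.54 eV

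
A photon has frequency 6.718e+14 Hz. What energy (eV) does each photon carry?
2.7783 eV

Using E = hf:

E = hf = (6.626×10⁻³⁴ J·s)(6.718e+14 Hz)
E = 2.7783 eV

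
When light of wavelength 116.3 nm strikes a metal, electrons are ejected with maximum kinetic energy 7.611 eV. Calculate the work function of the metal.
3.05 eV

From Einstein's photoelectric equation: KE_max = hf - φ = hc/λ - φ

Rearranging for φ:
φ = hc/λ - KE_max

Calculate photon energy:
E_photon = hc/λ = 10.6607 eV

Therefore:
φ = 10.6607 - 7.611 = 3.05 eV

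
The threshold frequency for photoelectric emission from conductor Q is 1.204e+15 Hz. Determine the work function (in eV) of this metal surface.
4.98 eV

At the threshold frequency, photon energy equals work function:
φ = hf₀

Calculating:
φ = (6.626×10⁻³⁴ J·s)(1.204e+15 Hz)
φ = 4.98 eV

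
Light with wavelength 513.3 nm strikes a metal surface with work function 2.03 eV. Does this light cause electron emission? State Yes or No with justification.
Yes

For photoemission, the photon energy must exceed the work function.

Photon energy: E = hc/λ = 2.4154 eV
Work function: φ = 2.03 eV

Since E_photon (2.4154 eV) > φ (2.03 eV), photoemission WILL occur.
The threshold wavelength is λ₀ = hc/φ = 610.8 nm.
Since 513.3 nm < 610.8 nm, the light has sufficient energy.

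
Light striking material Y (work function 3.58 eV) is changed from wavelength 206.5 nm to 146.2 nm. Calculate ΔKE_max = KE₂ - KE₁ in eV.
2.4764 eV

Using Einstein's equation: KE_max = hc/λ - φ

For λ₁ = 206.5 nm:
KE₁ = hc/λ₁ - φ = 6.0041 - 3.58 = 2.4241 eV

For λ₂ = 146.2 nm:
KE₂ = hc/λ₂ - φ = 8.4805 - 3.58 = 4.9005 eV

Change in KE:
ΔKE = KE₂ - KE₁ = 4.9005 - 2.4241 = 2.4764 eV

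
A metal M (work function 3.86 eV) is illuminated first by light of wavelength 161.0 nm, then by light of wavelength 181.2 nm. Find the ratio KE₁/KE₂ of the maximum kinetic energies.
1.2879

Using Einstein's equation: KE_max = hc/λ - φ

For λ₁ = 161.0 nm:
E₁ = hc/λ₁ = 7.7009 eV
KE₁ = E₁ - φ = 7.7009 - 3.86 = 3.8409 eV

For λ₂ = 181.2 nm:
E₂ = hc/λ₂ = 6.8424 eV
KE₂ = E₂ - φ = 6.8424 - 3.86 = 2.9824 eV

Ratio: KE₁/KE₂ = 3.8409/2.9824 = 1.2879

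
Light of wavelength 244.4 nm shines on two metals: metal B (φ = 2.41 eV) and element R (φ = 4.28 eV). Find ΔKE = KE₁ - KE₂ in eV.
1.8700 eV

Using KE_max = hc/λ - φ for each metal:

Photon energy: E = hc/λ = 5.0730 eV

For metal B (φ₁ = 2.41 eV):
KE₁ = E - φ₁ = 5.0730 - 2.41 = 2.6630 eV

For element R (φ₂ = 4.28 eV):
KE₂ = E - φ₂ = 5.0730 - 4.28 = 0.7930 eV

Difference:
ΔKE = KE₁ - KE₂ = 2.6630 - 0.7930 = 1.8700 eV

Note: The difference equals the difference in work functions: 4.28 - 2.41 = 1.87 eV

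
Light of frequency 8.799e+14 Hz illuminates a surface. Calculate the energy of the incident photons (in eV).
3.6390 eV

Using E = hf:

E = hf = (6.626×10⁻³⁴ J·s)(8.799e+14 Hz)
E = 3.6390 eV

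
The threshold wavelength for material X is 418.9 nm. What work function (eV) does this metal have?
2.96 eV

At the threshold wavelength, photon energy equals work function:
φ = hc/λ₀

Calculating:
φ = (6.626×10⁻³⁴ J·s)(3×10⁸ m/s) / (418.9×10⁻⁹ m)
φ = 2.96 eV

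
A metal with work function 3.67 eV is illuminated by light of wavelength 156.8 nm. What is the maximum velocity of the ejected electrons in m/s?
1.2209e+06 m/s

First, find the maximum kinetic energy:
E_photon = hc/λ = 7.9072 eV
KE_max = E_photon - φ = 7.9072 - 3.67 = 4.2372 eV

Convert to Joules: KE_max = 4.2372 × 1.602×10⁻¹⁹ J = 6.7887e-19 J

Then use KE = ½mv² to find velocity:
v = √(2·KE/m) = √(2 × 6.7887e-19 J / 9.109e-31 kg)
v = 1.2209e+06 m/s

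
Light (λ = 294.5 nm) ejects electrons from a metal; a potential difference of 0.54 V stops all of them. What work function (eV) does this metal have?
3.67 eV

The stopping potential gives the maximum kinetic energy: KE_max = eV_s = 0.54 eV

From Einstein's photoelectric equation: KE_max = hc/λ - φ
Rearranging: φ = hc/λ - KE_max

Calculate photon energy:
E_photon = hc/λ = (6.626×10⁻³⁴ J·s)(3×10⁸ m/s) / (294.5×10⁻⁹ m) = 4.2100 eV

Therefore:
φ = 4.2100 - 0.54 = 3.67 eV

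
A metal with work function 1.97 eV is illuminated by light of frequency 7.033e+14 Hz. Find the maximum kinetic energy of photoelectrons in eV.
0.9386 eV

Using Einstein's photoelectric equation: KE_max = hf - φ

First, calculate the photon energy:
E_photon = hf = (6.626×10⁻³⁴ J·s)(7.033e+14 Hz)
E_photon = 2.9086 eV

Then, the maximum kinetic energy:
KE_max = E_photon - φ = 2.9086 eV - 1.97 eV = 0.9386 eV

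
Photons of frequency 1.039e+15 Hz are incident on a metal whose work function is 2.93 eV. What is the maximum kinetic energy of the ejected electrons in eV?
1.3670 eV

Using Einstein's photoelectric equation: KE_max = hf - φ

First, calculate the photon energy:
E_photon = hf = (6.626×10⁻³⁴ J·s)(1.039e+15 Hz)
E_photon = 4.2970 eV

Then, the maximum kinetic energy:
KE_max = E_photon - φ = 4.2970 eV - 2.93 eV = 1.3670 eV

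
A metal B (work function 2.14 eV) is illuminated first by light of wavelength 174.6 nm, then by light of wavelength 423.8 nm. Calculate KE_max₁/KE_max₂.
6.3155

Using Einstein's equation: KE_max = hc/λ - φ

For λ₁ = 174.6 nm:
E₁ = hc/λ₁ = 7.1010 eV
KE₁ = E₁ - φ = 7.1010 - 2.14 = 4.9610 eV

For λ₂ = 423.8 nm:
E₂ = hc/λ₂ = 2.9255 eV
KE₂ = E₂ - φ = 2.9255 - 2.14 = 0.7855 eV

Ratio: KE₁/KE₂ = 4.9610/0.7855 = 6.3155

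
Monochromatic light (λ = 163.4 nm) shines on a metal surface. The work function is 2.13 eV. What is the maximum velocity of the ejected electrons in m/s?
1.3856e+06 m/s

First, find the maximum kinetic energy:
E_photon = hc/λ = 7.5878 eV
KE_max = E_photon - φ = 7.5878 - 2.13 = 5.4578 eV

Convert to Joules: KE_max = 5.4578 × 1.602×10⁻¹⁹ J = 8.7443e-19 J

Then use KE = ½mv² to find velocity:
v = √(2·KE/m) = √(2 × 8.7443e-19 J / 9.109e-31 kg)
v = 1.3856e+06 m/s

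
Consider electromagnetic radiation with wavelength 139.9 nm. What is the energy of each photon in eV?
8.8623 eV

Using E = hf = hc/λ:

E = hc/λ = (6.626×10⁻³⁴ J·s)(3×10⁸ m/s) / (139.9×10⁻⁹ m)
E = 8.8623 eV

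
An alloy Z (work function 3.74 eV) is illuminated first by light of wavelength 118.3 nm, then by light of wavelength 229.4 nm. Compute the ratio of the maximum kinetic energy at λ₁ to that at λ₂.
4.0490

Using Einstein's equation: KE_max = hc/λ - φ

For λ₁ = 118.3 nm:
E₁ = hc/λ₁ = 10.4805 eV
KE₁ = E₁ - φ = 10.4805 - 3.74 = 6.7405 eV

For λ₂ = 229.4 nm:
E₂ = hc/λ₂ = 5.4047 eV
KE₂ = E₂ - φ = 5.4047 - 3.74 = 1.6647 eV

Ratio: KE₁/KE₂ = 6.7405/1.6647 = 4.0490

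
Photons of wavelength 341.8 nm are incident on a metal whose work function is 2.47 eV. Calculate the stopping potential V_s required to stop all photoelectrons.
1.1574 V

The stopping potential V_s satisfies: eV_s = KE_max

First, find KE_max using Einstein's equation:
E_photon = hc/λ = 3.6274 eV
KE_max = E_photon - φ = 3.6274 - 2.47 = 1.1574 eV

Since eV_s = KE_max:
V_s = KE_max/e = 1.1574 V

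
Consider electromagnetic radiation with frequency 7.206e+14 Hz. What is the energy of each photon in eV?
2.9802 eV

Using E = hf:

E = hf = (6.626×10⁻³⁴ J·s)(7.206e+14 Hz)
E = 2.9802 eV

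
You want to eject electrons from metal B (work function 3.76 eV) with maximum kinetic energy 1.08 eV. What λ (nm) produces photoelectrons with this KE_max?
256.17 nm

From Einstein's equation: KE_max = hc/λ - φ

Rearranging for λ:
hc/λ = KE_max + φ
λ = hc/(KE_max + φ)

Required photon energy:
E_photon = KE_max + φ = 1.08 + 3.76 = 4.84 eV

Required wavelength:
λ = hc/E_photon = (6.626×10⁻³⁴)(3×10⁸) / (4.84 × 1.602×10⁻¹⁹)
λ = 256.17 nm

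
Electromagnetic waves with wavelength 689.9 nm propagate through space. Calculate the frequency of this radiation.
4.3454e+14 Hz

Using the wave equation: c = fλ

Solving for frequency:
f = c/λ = (3×10⁸ m/s) / (689.9×10⁻⁹ m)
f = 4.3454e+14 Hz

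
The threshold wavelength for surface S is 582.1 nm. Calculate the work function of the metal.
2.13 eV

At the threshold wavelength, photon energy equals work function:
φ = hc/λ₀

Calculating:
φ = (6.626×10⁻³⁴ J·s)(3×10⁸ m/s) / (582.1×10⁻⁹ m)
φ = 2.13 eV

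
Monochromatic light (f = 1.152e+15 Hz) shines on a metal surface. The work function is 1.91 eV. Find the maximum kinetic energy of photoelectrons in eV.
2.8543 eV

Using Einstein's photoelectric equation: KE_max = hf - φ

First, calculate the photon energy:
E_photon = hf = (6.626×10⁻³⁴ J·s)(1.152e+15 Hz)
E_photon = 4.7643 eV

Then, the maximum kinetic energy:
KE_max = E_photon - φ = 4.7643 eV - 1.91 eV = 2.8543 eV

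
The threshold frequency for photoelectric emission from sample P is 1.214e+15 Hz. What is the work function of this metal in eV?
5.02 eV

At the threshold frequency, photon energy equals work function:
φ = hf₀

Calculating:
φ = (6.626×10⁻³⁴ J·s)(1.214e+15 Hz)
φ = 5.02 eV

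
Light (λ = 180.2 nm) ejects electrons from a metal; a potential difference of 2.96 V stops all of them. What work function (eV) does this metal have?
3.92 eV

The stopping potential gives the maximum kinetic energy: KE_max = eV_s = 2.96 eV

From Einstein's photoelectric equation: KE_max = hc/λ - φ
Rearranging: φ = hc/λ - KE_max

Calculate photon energy:
E_photon = hc/λ = (6.626×10⁻³⁴ J·s)(3×10⁸ m/s) / (180.2×10⁻⁹ m) = 6.8804 eV

Therefore:
φ = 6.8804 - 2.96 = 3.92 eV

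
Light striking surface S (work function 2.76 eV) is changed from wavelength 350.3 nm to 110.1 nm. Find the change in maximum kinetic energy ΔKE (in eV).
7.7217 eV

Using Einstein's equation: KE_max = hc/λ - φ

For λ₁ = 350.3 nm:
KE₁ = hc/λ₁ - φ = 3.5394 - 2.76 = 0.7794 eV

For λ₂ = 110.1 nm:
KE₂ = hc/λ₂ - φ = 11.2611 - 2.76 = 8.5011 eV

Change in KE:
ΔKE = KE₂ - KE₁ = 8.5011 - 0.7794 = 7.7217 eV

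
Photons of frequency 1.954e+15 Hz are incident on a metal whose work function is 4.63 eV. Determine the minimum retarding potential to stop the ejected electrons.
3.4511 V

The stopping potential V_s satisfies: eV_s = KE_max

First, find KE_max using Einstein's equation:
E_photon = hf = (6.626×10⁻³⁴ J·s)(1.954e+15 Hz) = 8.0811 eV
KE_max = E_photon - φ = 8.0811 - 4.63 = 3.4511 eV

Since eV_s = KE_max:
V_s = KE_max/e = 3.4511 V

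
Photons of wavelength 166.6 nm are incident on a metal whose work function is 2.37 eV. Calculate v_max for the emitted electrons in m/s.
1.3357e+06 m/s

First, find the maximum kinetic energy:
E_photon = hc/λ = 7.4420 eV
KE_max = E_photon - φ = 7.4420 - 2.37 = 5.0720 eV

Convert to Joules: KE_max = 5.0720 × 1.602×10⁻¹⁹ J = 8.1263e-19 J

Then use KE = ½mv² to find velocity:
v = √(2·KE/m) = √(2 × 8.1263e-19 J / 9.109e-31 kg)
v = 1.3357e+06 m/s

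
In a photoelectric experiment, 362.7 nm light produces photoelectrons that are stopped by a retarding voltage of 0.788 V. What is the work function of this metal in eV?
2.63 eV

The stopping potential gives the maximum kinetic energy: KE_max = eV_s = 0.788 eV

From Einstein's photoelectric equation: KE_max = hc/λ - φ
Rearranging: φ = hc/λ - KE_max

Calculate photon energy:
E_photon = hc/λ = (6.626×10⁻³⁴ J·s)(3×10⁸ m/s) / (362.7×10⁻⁹ m) = 3.4184 eV

Therefore:
φ = 3.4184 - 0.788 = 2.63 eV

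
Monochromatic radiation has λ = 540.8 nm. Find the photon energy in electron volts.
2.2926 eV

Using E = hf = hc/λ:

E = hc/λ = (6.626×10⁻³⁴ J·s)(3×10⁸ m/s) / (540.8×10⁻⁹ m)
E = 2.2926 eV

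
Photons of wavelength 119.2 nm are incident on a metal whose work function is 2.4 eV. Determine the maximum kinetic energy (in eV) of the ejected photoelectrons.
8.0014 eV

Using Einstein's photoelectric equation: KE_max = hf - φ = hc/λ - φ

First, calculate the photon energy:
E_photon = hc/λ = (6.626×10⁻³⁴ J·s)(3×10⁸ m/s) / (119.2×10⁻⁹ m)
E_photon = 10.4014 eV

Then, the maximum kinetic energy:
KE_max = E_photon - φ = 10.4014 eV - 2.4 eV = 8.0014 eV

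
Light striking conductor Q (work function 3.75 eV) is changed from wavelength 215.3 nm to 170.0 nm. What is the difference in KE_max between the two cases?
1.5345 eV

Using Einstein's equation: KE_max = hc/λ - φ

For λ₁ = 215.3 nm:
KE₁ = hc/λ₁ - φ = 5.7587 - 3.75 = 2.0087 eV

For λ₂ = 170.0 nm:
KE₂ = hc/λ₂ - φ = 7.2932 - 3.75 = 3.5432 eV

Change in KE:
ΔKE = KE₂ - KE₁ = 3.5432 - 2.0087 = 1.5345 eV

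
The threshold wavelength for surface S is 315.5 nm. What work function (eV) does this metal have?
3.93 eV

At the threshold wavelength, photon energy equals work function:
φ = hc/λ₀

Calculating:
φ = (6.626×10⁻³⁴ J·s)(3×10⁸ m/s) / (315.5×10⁻⁹ m)
φ = 3.93 eV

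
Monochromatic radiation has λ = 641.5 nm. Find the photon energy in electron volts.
1.9327 eV

Using E = hf = hc/λ:

E = hc/λ = (6.626×10⁻³⁴ J·s)(3×10⁸ m/s) / (641.5×10⁻⁹ m)
E = 1.9327 eV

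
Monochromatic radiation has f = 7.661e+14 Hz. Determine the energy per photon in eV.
3.1683 eV

Using E = hf:

E = hf = (6.626×10⁻³⁴ J·s)(7.661e+14 Hz)
E = 3.1683 eV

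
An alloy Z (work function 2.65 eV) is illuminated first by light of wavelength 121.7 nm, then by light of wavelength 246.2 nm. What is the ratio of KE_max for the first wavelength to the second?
3.1592

Using Einstein's equation: KE_max = hc/λ - φ

For λ₁ = 121.7 nm:
E₁ = hc/λ₁ = 10.1877 eV
KE₁ = E₁ - φ = 10.1877 - 2.65 = 7.5377 eV

For λ₂ = 246.2 nm:
E₂ = hc/λ₂ = 5.0359 eV
KE₂ = E₂ - φ = 5.0359 - 2.65 = 2.3859 eV

Ratio: KE₁/KE₂ = 7.5377/2.3859 = 3.1592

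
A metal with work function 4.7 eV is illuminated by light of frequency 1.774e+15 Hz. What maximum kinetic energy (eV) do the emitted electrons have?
2.6367 eV

Using Einstein's photoelectric equation: KE_max = hf - φ

First, calculate the photon energy:
E_photon = hf = (6.626×10⁻³⁴ J·s)(1.774e+15 Hz)
E_photon = 7.3367 eV

Then, the maximum kinetic energy:
KE_max = E_photon - φ = 7.3367 eV - 4.7 eV = 2.6367 eV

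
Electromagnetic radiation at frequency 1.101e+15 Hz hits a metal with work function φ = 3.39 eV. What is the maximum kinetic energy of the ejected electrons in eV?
1.1634 eV

Using Einstein's photoelectric equation: KE_max = hf - φ

First, calculate the photon energy:
E_photon = hf = (6.626×10⁻³⁴ J·s)(1.101e+15 Hz)
E_photon = 4.5534 eV

Then, the maximum kinetic energy:
KE_max = E_photon - φ = 4.5534 eV - 3.39 eV = 1.1634 eV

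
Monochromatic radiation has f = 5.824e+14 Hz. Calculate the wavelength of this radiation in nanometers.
514.75 nm

Using the wave equation: c = fλ

Solving for wavelength:
λ = c/f = (3×10⁸ m/s) / (5.824e+14 Hz)
λ = 514.75 nm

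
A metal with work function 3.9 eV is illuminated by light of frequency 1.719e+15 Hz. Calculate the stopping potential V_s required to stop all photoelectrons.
3.2092 V

The stopping potential V_s satisfies: eV_s = KE_max

First, find KE_max using Einstein's equation:
E_photon = hf = (6.626×10⁻³⁴ J·s)(1.719e+15 Hz) = 7.1092 eV
KE_max = E_photon - φ = 7.1092 - 3.9 = 3.2092 eV

Since eV_s = KE_max:
V_s = KE_max/e = 3.2092 V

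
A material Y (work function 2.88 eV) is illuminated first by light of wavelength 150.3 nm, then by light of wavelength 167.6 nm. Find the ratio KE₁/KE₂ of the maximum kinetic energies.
1.1885

Using Einstein's equation: KE_max = hc/λ - φ

For λ₁ = 150.3 nm:
E₁ = hc/λ₁ = 8.2491 eV
KE₁ = E₁ - φ = 8.2491 - 2.88 = 5.3691 eV

For λ₂ = 167.6 nm:
E₂ = hc/λ₂ = 7.3976 eV
KE₂ = E₂ - φ = 7.3976 - 2.88 = 4.5176 eV

Ratio: KE₁/KE₂ = 5.3691/4.5176 = 1.1885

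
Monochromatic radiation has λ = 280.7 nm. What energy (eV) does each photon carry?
4.4170 eV

Using E = hf = hc/λ:

E = hc/λ = (6.626×10⁻³⁴ J·s)(3×10⁸ m/s) / (280.7×10⁻⁹ m)
E = 4.4170 eV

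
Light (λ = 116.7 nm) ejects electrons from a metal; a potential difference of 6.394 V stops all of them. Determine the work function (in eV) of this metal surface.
4.23 eV

The stopping potential gives the maximum kinetic energy: KE_max = eV_s = 6.394 eV

From Einstein's photoelectric equation: KE_max = hc/λ - φ
Rearranging: φ = hc/λ - KE_max

Calculate photon energy:
E_photon = hc/λ = (6.626×10⁻³⁴ J·s)(3×10⁸ m/s) / (116.7×10⁻⁹ m) = 10.6242 eV

Therefore:
φ = 10.6242 - 6.394 = 4.23 eV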